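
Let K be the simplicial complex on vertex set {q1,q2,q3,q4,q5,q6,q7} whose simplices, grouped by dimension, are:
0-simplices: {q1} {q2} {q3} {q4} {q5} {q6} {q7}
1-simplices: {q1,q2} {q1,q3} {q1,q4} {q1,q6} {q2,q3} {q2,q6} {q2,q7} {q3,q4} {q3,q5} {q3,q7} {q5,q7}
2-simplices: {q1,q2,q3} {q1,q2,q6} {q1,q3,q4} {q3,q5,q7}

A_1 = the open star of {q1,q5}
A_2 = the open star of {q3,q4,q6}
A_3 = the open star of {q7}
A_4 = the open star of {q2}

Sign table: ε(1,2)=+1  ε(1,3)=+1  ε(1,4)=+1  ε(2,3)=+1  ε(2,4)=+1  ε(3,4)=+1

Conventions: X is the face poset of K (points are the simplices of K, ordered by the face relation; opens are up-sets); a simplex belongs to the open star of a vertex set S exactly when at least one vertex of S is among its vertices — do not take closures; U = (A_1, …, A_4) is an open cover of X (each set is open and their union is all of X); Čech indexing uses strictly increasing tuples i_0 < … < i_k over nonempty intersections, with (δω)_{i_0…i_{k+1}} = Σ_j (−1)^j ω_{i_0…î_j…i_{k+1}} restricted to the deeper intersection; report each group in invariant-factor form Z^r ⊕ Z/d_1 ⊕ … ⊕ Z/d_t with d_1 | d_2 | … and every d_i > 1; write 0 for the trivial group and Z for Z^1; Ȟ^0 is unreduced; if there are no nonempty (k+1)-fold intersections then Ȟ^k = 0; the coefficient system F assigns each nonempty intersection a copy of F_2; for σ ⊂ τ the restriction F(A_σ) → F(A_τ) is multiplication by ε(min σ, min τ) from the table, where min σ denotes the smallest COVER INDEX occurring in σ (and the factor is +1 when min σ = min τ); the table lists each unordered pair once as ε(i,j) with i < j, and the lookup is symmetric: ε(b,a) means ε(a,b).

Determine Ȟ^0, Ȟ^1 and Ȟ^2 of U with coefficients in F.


intersection data:
  A1={{q1},{q5},{q1,q2},{q1,q3},{q1,q4},{q1,q6},{q3,q5},{q5,q7},{q1,q2,q3},{q1,q2,q6},{q1,q3,q4},{q3,q5,q7}} A2={{q3},{q4},{q6},{q1,q3},{q1,q4},{q1,q6},{q2,q3},{q2,q6},{q3,q4},{q3,q5},{q3,q7},{q1,q2,q3},{q1,q2,q6},{q1,q3,q4},{q3,q5,q7}} A3={{q7},{q2,q7},{q3,q7},{q5,q7},{q3,q5,q7}} A4={{q2},{q1,q2},{q2,q3},{q2,q6},{q2,q7},{q1,q2,q3},{q1,q2,q6}}
  A12={{q1,q3},{q1,q4},{q1,q6},{q3,q5},{q1,q2,q3},{q1,q2,q6},{q1,q3,q4},{q3,q5,q7}} A13={{q5,q7},{q3,q5,q7}} A14={{q1,q2},{q1,q2,q3},{q1,q2,q6}} A23={{q3,q7},{q3,q5,q7}} A24={{q2,q3},{q2,q6},{q1,q2,q3},{q1,q2,q6}} A34={{q2,q7}}
  A123={{q3,q5,q7}} A124={{q1,q2,q3},{q1,q2,q6}}
C dims 4,6,2; δ0: rk_F2 3; δ1: rk_F2 2
Ȟ^0 = (4 − 3) − 0 = 1, so Ȟ^0 ≅ Z/2
Ȟ^1 = (6 − 2) − 3 = 1, so Ȟ^1 ≅ Z/2
Ȟ^2 = (2 − 0) − 2 = 0, so Ȟ^2 ≅ 0

Ȟ^0(U;F) ≅ Z/2, Ȟ^1(U;F) ≅ Z/2, Ȟ^2(U;F) ≅ 0


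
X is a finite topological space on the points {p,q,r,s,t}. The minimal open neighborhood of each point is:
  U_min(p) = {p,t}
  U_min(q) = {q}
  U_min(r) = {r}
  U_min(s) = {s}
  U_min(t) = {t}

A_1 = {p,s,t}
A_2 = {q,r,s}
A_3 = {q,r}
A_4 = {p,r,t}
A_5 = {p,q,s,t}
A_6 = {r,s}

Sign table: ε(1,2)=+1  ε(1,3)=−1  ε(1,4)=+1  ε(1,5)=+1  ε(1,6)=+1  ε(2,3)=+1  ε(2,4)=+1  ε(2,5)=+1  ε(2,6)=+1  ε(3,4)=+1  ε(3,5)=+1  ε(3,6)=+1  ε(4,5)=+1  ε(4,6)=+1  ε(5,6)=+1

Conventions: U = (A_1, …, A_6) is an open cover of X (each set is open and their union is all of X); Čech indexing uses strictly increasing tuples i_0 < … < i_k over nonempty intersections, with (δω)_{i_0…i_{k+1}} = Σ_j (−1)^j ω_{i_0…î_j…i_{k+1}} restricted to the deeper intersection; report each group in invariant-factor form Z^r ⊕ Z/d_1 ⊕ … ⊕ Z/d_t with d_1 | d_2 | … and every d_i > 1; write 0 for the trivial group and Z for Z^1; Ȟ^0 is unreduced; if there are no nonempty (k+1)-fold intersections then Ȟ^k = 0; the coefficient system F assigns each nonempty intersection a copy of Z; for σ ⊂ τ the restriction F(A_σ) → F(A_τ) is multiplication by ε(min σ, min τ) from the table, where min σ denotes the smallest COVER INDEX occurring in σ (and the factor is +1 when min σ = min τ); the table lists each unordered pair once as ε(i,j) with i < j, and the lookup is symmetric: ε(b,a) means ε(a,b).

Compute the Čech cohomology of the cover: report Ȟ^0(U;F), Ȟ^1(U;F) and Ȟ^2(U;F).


Ȟ^0 ≅ Z, Ȟ^1 ≅ Z, Ȟ^2 ≅ 0

nerve of the cover:
  A12={s} A14={p,t} A15={p,s,t} A16={s} A23={q,r} A24={r} A25={q,s} A26={r,s} A34={r} A35={q} A36={r} A45={p,t} A46={r} A56={s}
  A125={s} A126={s} A145={p,t} A156={s} A234={r} A235={q} A236={r} A246={r} A256={s} A346={r}
  A1256={s} A2346={r}
C dims 6,14,10,2; δ0: rk 5, SNF 1^5; δ1: rk 8, SNF 1^8; δ2: rk 2, SNF 1^2
Ȟ^0 = (6 − 5) − 0 = 1, so Ȟ^0 ≅ Z
Ȟ^1 = (14 − 8) − 5 = 1, so Ȟ^1 ≅ Z
Ȟ^2 = (10 − 2) − 8 = 0, so Ȟ^2 ≅ 0


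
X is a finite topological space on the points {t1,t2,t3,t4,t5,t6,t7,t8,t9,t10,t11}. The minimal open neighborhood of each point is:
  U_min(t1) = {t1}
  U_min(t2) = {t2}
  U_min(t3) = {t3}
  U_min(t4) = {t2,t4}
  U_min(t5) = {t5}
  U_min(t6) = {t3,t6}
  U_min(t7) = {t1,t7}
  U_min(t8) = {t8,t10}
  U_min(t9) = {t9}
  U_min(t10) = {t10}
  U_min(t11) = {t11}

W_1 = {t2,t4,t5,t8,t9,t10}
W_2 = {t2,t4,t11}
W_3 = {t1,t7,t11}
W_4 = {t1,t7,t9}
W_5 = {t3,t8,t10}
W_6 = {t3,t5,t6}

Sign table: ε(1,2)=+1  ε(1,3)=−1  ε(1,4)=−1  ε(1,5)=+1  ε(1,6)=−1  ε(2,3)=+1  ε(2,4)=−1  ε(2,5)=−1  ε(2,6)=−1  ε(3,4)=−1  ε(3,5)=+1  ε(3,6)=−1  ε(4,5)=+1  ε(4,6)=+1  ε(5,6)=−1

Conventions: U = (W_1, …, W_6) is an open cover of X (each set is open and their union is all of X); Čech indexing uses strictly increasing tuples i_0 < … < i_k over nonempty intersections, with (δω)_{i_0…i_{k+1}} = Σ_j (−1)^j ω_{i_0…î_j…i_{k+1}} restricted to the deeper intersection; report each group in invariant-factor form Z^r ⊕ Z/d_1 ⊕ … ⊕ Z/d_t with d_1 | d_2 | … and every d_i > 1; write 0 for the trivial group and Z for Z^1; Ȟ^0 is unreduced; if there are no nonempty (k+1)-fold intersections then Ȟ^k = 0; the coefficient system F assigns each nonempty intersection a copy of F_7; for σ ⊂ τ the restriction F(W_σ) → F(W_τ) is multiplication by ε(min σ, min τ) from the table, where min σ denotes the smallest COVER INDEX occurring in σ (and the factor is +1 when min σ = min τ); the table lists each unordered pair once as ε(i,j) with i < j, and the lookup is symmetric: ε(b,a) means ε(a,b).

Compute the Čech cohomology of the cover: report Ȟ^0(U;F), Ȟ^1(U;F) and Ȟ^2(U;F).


Ȟ^0(U;F) ≅ Z/7, Ȟ^1(U;F) ≅ Z/7 ⊕ Z/7, Ȟ^2(U;F) ≅ 0

nonempty overlaps:
  W12={t2,t4} W14={t9} W15={t8,t10} W16={t5} W23={t11} W34={t1,t7} W56={t3}
C dims 6,7; δ0: rk_F7 5
degree 0: 6−5−0 = 1 → Ȟ^0 ≅ Z/7
degree 1: 7−0−5 = 2 → Ȟ^1 ≅ Z/7 ⊕ Z/7
degree 2: 0−0−0 = 0 → Ȟ^2 ≅ 0


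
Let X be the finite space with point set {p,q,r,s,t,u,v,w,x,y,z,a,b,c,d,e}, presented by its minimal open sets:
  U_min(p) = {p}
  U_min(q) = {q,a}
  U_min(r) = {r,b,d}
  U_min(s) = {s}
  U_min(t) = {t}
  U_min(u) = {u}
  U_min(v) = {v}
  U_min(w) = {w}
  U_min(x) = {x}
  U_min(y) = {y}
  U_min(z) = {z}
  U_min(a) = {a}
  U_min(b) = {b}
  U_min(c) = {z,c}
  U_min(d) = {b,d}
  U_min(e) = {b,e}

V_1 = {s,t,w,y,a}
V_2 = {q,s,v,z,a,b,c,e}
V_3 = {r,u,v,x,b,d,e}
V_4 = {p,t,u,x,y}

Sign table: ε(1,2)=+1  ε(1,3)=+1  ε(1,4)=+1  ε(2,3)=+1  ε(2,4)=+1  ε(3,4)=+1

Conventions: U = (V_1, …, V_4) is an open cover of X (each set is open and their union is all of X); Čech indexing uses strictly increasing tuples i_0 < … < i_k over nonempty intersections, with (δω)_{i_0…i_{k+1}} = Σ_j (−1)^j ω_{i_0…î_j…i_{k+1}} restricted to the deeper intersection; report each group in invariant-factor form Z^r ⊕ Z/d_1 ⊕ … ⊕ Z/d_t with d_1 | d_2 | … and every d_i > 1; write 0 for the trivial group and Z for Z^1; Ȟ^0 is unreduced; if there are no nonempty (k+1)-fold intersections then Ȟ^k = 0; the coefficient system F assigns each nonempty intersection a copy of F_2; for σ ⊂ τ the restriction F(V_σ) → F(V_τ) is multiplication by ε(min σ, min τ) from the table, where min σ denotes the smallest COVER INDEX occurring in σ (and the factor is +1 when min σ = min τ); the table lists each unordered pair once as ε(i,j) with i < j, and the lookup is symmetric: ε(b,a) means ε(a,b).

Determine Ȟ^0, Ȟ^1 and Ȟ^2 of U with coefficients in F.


Ȟ^0 ≅ Z/2; Ȟ^1 ≅ Z/2; Ȟ^2 ≅ 0

nerve simplices:
  V12={s,a} V14={t,y} V23={v,b,e} V34={u,x}
C dims 4,4; δ0: rk_F2 3
degree 0: 4−3−0 = 1 → Ȟ^0 ≅ Z/2
degree 1: 4−0−3 = 1 → Ȟ^1 ≅ Z/2
degree 2: 0−0−0 = 0 → Ȟ^2 ≅ 0


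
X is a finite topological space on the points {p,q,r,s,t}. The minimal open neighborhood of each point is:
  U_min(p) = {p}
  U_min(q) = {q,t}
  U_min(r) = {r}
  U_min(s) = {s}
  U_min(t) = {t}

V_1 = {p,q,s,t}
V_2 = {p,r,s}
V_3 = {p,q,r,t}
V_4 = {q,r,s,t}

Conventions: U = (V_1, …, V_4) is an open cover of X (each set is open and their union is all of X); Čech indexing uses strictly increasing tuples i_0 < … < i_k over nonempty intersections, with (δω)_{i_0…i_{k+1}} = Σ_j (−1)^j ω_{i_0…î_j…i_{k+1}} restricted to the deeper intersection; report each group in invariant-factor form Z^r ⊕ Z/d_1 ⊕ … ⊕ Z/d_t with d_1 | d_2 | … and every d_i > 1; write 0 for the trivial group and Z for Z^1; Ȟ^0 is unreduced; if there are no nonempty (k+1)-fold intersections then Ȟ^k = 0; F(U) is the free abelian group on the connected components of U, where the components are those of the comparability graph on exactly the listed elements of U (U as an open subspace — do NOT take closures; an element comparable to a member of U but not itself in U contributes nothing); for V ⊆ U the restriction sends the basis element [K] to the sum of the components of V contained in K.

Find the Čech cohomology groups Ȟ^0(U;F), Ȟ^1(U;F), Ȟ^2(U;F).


nonempty overlaps:
  V12={p,s} V13={p,q,t} V14={q,s,t} V23={p,r} V24={r,s} V34={q,r,t}
  V123={p} V124={s} V134={q,t} V234={r}
components per intersection:
  V1: {p} {q,t} {s}
  V2: {p} {r} {s}
  V3: {p} {q,t} {r}
  V4: {q,t} {r} {s}
  V12: {p} {s}
  V13: {p} {q,t}
  V14: {q,t} {s}
  V23: {p} {r}
  V24: {r} {s}
  V34: {q,t} {r}
  V123: {p}
  V124: {s}
  V134: {q,t}
  V234: {r}
C dims 12,12,4; δ0: rk 8, SNF 1^8; δ1: rk 4, SNF 1^4
degree 0: 12−8−0 = 4 → Ȟ^0 ≅ Z^4
degree 1: 12−4−8 = 0 → Ȟ^1 ≅ 0
degree 2: 4−0−4 = 0 → Ȟ^2 ≅ 0

Ȟ^0 = Z^4, Ȟ^1 = 0 and Ȟ^2 = 0


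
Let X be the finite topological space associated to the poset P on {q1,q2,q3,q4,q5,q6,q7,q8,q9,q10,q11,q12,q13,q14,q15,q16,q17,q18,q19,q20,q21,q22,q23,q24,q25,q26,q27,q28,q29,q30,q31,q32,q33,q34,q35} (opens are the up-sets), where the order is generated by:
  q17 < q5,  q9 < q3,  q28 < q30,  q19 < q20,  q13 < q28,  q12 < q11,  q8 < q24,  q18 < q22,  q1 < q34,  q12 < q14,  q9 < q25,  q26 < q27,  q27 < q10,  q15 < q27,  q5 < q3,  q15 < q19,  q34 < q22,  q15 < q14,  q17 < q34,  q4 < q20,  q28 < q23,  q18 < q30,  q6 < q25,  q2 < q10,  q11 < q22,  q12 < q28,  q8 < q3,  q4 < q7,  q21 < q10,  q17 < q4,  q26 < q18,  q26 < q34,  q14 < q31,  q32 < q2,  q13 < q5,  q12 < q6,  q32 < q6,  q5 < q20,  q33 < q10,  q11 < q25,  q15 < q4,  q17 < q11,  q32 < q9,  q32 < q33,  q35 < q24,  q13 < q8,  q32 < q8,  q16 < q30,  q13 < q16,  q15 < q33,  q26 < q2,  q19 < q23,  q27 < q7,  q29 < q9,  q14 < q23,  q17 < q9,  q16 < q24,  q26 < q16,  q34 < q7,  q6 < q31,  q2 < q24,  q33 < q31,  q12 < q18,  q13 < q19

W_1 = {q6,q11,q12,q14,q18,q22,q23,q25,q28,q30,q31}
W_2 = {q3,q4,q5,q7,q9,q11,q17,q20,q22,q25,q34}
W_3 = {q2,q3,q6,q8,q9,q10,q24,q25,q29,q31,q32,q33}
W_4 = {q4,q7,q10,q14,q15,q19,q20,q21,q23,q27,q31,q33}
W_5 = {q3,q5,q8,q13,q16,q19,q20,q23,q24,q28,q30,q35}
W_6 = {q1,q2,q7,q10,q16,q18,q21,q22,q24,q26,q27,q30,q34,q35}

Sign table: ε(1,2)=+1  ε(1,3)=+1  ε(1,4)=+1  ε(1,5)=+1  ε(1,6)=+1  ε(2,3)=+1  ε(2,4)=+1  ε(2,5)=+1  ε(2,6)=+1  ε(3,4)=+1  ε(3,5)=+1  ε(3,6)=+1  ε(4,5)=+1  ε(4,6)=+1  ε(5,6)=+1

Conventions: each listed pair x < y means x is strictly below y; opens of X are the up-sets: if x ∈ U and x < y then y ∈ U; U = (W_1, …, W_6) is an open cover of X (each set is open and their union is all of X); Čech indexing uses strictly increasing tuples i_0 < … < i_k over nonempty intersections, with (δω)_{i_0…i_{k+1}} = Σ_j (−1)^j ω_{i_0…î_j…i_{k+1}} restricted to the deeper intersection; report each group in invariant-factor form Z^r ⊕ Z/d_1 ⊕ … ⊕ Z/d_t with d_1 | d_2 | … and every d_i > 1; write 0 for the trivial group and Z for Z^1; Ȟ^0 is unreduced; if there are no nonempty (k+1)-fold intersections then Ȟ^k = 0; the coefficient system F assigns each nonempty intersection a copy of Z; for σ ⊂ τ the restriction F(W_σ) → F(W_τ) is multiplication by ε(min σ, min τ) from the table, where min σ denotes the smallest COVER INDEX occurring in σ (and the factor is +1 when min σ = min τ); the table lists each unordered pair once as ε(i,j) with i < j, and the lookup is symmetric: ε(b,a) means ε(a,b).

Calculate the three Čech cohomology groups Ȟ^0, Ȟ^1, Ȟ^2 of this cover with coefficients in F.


nerve simplices:
  W12={q11,q22,q25} W13={q6,q25,q31} W14={q14,q23,q31} W15={q23,q28,q30} W16={q18,q22,q30} W23={q3,q9,q25} W24={q4,q7,q20} W25={q3,q5,q20} W26={q7,q22,q34} W34={q10,q31,q33} W35={q3,q8,q24} W36={q2,q10,q24} W45={q19,q20,q23} W46={q7,q10,q21,q27} W56={q16,q24,q30,q35}
  W123={q25} W126={q22} W134={q31} W145={q23} W156={q30} W235={q3} W245={q20} W246={q7} W346={q10} W356={q24}
C dims 6,15,10; δ0: rk 5, SNF 1^5; δ1: rk 10, SNF 1^9·2
degree 0: 6−5−0 = 1 → Ȟ^0 ≅ Z
degree 1: 15−10−5 = 0 → Ȟ^1 ≅ 0
degree 2: 10−0−10 = 0 plus torsion [2] → Ȟ^2 ≅ Z/2

Ȟ^0 = Z; Ȟ^1 = 0; Ȟ^2 = Z/2


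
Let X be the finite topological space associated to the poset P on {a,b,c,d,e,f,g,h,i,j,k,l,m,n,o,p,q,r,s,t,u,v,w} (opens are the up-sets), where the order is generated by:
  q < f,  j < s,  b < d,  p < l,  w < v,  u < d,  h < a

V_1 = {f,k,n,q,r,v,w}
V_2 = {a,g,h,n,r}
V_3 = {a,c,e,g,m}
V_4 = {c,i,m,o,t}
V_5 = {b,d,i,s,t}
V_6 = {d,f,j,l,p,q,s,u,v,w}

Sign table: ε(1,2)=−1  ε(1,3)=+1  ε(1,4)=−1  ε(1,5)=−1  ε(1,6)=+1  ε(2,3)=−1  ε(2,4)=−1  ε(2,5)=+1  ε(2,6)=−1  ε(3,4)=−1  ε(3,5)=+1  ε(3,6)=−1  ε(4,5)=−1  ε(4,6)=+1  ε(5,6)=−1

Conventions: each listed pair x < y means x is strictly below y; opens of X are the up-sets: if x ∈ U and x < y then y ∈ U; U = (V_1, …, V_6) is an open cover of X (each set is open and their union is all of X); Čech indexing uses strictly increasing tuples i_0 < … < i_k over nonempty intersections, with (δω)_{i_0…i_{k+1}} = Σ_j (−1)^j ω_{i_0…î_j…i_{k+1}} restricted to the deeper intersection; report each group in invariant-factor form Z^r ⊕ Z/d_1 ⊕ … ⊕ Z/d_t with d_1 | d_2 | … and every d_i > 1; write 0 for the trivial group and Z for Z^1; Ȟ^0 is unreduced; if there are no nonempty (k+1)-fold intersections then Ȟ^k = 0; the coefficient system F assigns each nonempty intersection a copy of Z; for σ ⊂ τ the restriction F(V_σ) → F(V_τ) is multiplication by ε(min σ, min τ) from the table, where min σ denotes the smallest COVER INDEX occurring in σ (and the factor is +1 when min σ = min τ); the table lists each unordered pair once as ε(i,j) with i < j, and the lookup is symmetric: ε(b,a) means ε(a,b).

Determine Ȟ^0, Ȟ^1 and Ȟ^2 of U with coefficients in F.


nonempty intersections:
  V12={n,r} V16={f,q,v,w} V23={a,g} V34={c,m} V45={i,t} V56={d,s}
C dims 6,6; δ0: rk 6, SNF 1^5·2
Ȟ^0: (6−6)−0=0 ⇒ 0
Ȟ^1: (6−0)−6=0 plus torsion [2] ⇒ Z/2
Ȟ^2: (0−0)−0=0 ⇒ 0

Ȟ^0 = 0, Ȟ^1 = Z/2, Ȟ^2 = 0


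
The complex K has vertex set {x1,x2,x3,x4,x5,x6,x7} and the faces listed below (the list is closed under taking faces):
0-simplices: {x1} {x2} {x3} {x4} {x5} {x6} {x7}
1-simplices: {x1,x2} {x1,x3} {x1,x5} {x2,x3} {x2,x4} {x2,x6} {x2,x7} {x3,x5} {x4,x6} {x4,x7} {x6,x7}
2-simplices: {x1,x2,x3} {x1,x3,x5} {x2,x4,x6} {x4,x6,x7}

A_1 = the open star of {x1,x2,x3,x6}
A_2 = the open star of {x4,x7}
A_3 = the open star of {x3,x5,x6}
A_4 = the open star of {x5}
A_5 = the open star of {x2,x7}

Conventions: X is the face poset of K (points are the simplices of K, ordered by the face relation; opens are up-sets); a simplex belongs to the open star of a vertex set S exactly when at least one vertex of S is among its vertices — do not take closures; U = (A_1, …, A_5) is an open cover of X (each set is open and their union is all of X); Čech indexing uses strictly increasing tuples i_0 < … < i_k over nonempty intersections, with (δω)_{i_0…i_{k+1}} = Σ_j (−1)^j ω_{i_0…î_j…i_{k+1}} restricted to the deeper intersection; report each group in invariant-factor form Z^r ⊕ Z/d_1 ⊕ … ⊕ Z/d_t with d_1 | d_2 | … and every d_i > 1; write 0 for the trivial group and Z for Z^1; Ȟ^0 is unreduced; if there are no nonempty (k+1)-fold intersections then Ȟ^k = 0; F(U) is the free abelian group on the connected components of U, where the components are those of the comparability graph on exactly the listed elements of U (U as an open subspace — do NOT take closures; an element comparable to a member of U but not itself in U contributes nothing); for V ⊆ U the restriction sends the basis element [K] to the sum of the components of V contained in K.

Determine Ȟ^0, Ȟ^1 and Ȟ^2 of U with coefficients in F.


Ȟ^0(U;F) ≅ Z; Ȟ^1(U;F) ≅ Z; Ȟ^2(U;F) ≅ 0

nerve of the cover:
  A1={{x1},{x2},{x3},{x6},{x1,x2},{x1,x3},{x1,x5},{x2,x3},{x2,x4},{x2,x6},{x2,x7},{x3,x5},{x4,x6},{x6,x7},{x1,x2,x3},{x1,x3,x5},{x2,x4,x6},{x4,x6,x7}} A2={{x4},{x7},{x2,x4},{x2,x7},{x4,x6},{x4,x7},{x6,x7},{x2,x4,x6},{x4,x6,x7}} A3={{x3},{x5},{x6},{x1,x3},{x1,x5},{x2,x3},{x2,x6},{x3,x5},{x4,x6},{x6,x7},{x1,x2,x3},{x1,x3,x5},{x2,x4,x6},{x4,x6,x7}} A4={{x5},{x1,x5},{x3,x5},{x1,x3,x5}} A5={{x2},{x7},{x1,x2},{x2,x3},{x2,x4},{x2,x6},{x2,x7},{x4,x7},{x6,x7},{x1,x2,x3},{x2,x4,x6},{x4,x6,x7}}
  A12={{x2,x4},{x2,x7},{x4,x6},{x6,x7},{x2,x4,x6},{x4,x6,x7}} A13={{x3},{x6},{x1,x3},{x1,x5},{x2,x3},{x2,x6},{x3,x5},{x4,x6},{x6,x7},{x1,x2,x3},{x1,x3,x5},{x2,x4,x6},{x4,x6,x7}} A14={{x1,x5},{x3,x5},{x1,x3,x5}} A15={{x2},{x1,x2},{x2,x3},{x2,x4},{x2,x6},{x2,x7},{x6,x7},{x1,x2,x3},{x2,x4,x6},{x4,x6,x7}} A23={{x4,x6},{x6,x7},{x2,x4,x6},{x4,x6,x7}} A25={{x7},{x2,x4},{x2,x7},{x4,x7},{x6,x7},{x2,x4,x6},{x4,x6,x7}} A34={{x5},{x1,x5},{x3,x5},{x1,x3,x5}} A35={{x2,x3},{x2,x6},{x6,x7},{x1,x2,x3},{x2,x4,x6},{x4,x6,x7}}
  A123={{x4,x6},{x6,x7},{x2,x4,x6},{x4,x6,x7}} A125={{x2,x4},{x2,x7},{x6,x7},{x2,x4,x6},{x4,x6,x7}} A134={{x1,x5},{x3,x5},{x1,x3,x5}} A135={{x2,x3},{x2,x6},{x6,x7},{x1,x2,x3},{x2,x4,x6},{x4,x6,x7}} A235={{x6,x7},{x2,x4,x6},{x4,x6,x7}}
  A1235={{x6,x7},{x2,x4,x6},{x4,x6,x7}}
components per intersection:
  A1: {{x1},{x2},{x3},{x6},{x1,x2},{x1,x3},{x1,x5},{x2,x3},{x2,x4},{x2,x6},{x2,x7},{x3,x5},{x4,x6},{x6,x7},{x1,x2,x3},{x1,x3,x5},{x2,x4,x6},{x4,x6,x7}}
  A2: {{x4},{x7},{x2,x4},{x2,x7},{x4,x6},{x4,x7},{x6,x7},{x2,x4,x6},{x4,x6,x7}}
  A3: {{x3},{x5},{x1,x3},{x1,x5},{x2,x3},{x3,x5},{x1,x2,x3},{x1,x3,x5}} {{x6},{x2,x6},{x4,x6},{x6,x7},{x2,x4,x6},{x4,x6,x7}}
  A4: {{x5},{x1,x5},{x3,x5},{x1,x3,x5}}
  A5: {{x2},{x7},{x1,x2},{x2,x3},{x2,x4},{x2,x6},{x2,x7},{x4,x7},{x6,x7},{x1,x2,x3},{x2,x4,x6},{x4,x6,x7}}
  A12: {{x2,x4},{x4,x6},{x6,x7},{x2,x4,x6},{x4,x6,x7}} {{x2,x7}}
  A13: {{x3},{x1,x3},{x1,x5},{x2,x3},{x3,x5},{x1,x2,x3},{x1,x3,x5}} {{x6},{x2,x6},{x4,x6},{x6,x7},{x2,x4,x6},{x4,x6,x7}}
  A14: {{x1,x5},{x3,x5},{x1,x3,x5}}
  A15: {{x2},{x1,x2},{x2,x3},{x2,x4},{x2,x6},{x2,x7},{x1,x2,x3},{x2,x4,x6}} {{x6,x7},{x4,x6,x7}}
  A23: {{x4,x6},{x6,x7},{x2,x4,x6},{x4,x6,x7}}
  A25: {{x7},{x2,x7},{x4,x7},{x6,x7},{x4,x6,x7}} {{x2,x4},{x2,x4,x6}}
  A34: {{x5},{x1,x5},{x3,x5},{x1,x3,x5}}
  A35: {{x2,x3},{x1,x2,x3}} {{x2,x6},{x2,x4,x6}} {{x6,x7},{x4,x6,x7}}
  A123: {{x4,x6},{x6,x7},{x2,x4,x6},{x4,x6,x7}}
  A125: {{x2,x4},{x2,x4,x6}} {{x2,x7}} {{x6,x7},{x4,x6,x7}}
  A134: {{x1,x5},{x3,x5},{x1,x3,x5}}
  A135: {{x2,x3},{x1,x2,x3}} {{x2,x6},{x2,x4,x6}} {{x6,x7},{x4,x6,x7}}
  A235: {{x6,x7},{x4,x6,x7}} {{x2,x4,x6}}
  A1235: {{x6,x7},{x4,x6,x7}} {{x2,x4,x6}}
C dims 6,14,10,2; δ0: rk 5, SNF 1^5; δ1: rk 8, SNF 1^8; δ2: rk 2, SNF 1^2
Ȟ^0 = (6 − 5) − 0 = 1, so Ȟ^0 ≅ Z
Ȟ^1 = (14 − 8) − 5 = 1, so Ȟ^1 ≅ Z
Ȟ^2 = (10 − 2) − 8 = 0, so Ȟ^2 ≅ 0


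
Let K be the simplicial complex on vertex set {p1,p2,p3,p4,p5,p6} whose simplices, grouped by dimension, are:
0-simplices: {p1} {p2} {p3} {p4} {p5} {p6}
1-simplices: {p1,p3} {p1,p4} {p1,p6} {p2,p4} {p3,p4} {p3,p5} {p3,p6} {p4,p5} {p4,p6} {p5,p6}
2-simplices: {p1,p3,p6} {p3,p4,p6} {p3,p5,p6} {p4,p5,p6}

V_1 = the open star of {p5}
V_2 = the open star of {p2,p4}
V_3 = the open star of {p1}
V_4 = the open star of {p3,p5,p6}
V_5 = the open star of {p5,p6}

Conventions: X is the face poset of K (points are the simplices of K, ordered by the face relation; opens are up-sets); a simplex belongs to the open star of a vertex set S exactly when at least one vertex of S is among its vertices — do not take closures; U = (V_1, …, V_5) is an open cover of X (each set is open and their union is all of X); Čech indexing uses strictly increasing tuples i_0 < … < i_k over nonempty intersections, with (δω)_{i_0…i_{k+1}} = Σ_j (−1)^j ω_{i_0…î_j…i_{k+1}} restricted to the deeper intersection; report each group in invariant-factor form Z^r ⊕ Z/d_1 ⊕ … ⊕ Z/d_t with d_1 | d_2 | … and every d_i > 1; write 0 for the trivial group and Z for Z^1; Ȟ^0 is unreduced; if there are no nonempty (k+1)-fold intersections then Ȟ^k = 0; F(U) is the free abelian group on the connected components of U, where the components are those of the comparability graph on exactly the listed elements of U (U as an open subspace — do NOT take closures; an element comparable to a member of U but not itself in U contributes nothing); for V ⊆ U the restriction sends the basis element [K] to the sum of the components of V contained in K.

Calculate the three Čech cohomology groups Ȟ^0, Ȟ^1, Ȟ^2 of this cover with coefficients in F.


nonempty intersections:
  V1={{p5},{p3,p5},{p4,p5},{p5,p6},{p3,p5,p6},{p4,p5,p6}} V2={{p2},{p4},{p1,p4},{p2,p4},{p3,p4},{p4,p5},{p4,p6},{p3,p4,p6},{p4,p5,p6}} V3={{p1},{p1,p3},{p1,p4},{p1,p6},{p1,p3,p6}} V4={{p3},{p5},{p6},{p1,p3},{p1,p6},{p3,p4},{p3,p5},{p3,p6},{p4,p5},{p4,p6},{p5,p6},{p1,p3,p6},{p3,p4,p6},{p3,p5,p6},{p4,p5,p6}} V5={{p5},{p6},{p1,p6},{p3,p5},{p3,p6},{p4,p5},{p4,p6},{p5,p6},{p1,p3,p6},{p3,p4,p6},{p3,p5,p6},{p4,p5,p6}}
  V12={{p4,p5},{p4,p5,p6}} V14={{p5},{p3,p5},{p4,p5},{p5,p6},{p3,p5,p6},{p4,p5,p6}} V15={{p5},{p3,p5},{p4,p5},{p5,p6},{p3,p5,p6},{p4,p5,p6}} V23={{p1,p4}} V24={{p3,p4},{p4,p5},{p4,p6},{p3,p4,p6},{p4,p5,p6}} V25={{p4,p5},{p4,p6},{p3,p4,p6},{p4,p5,p6}} V34={{p1,p3},{p1,p6},{p1,p3,p6}} V35={{p1,p6},{p1,p3,p6}} V45={{p5},{p6},{p1,p6},{p3,p5},{p3,p6},{p4,p5},{p4,p6},{p5,p6},{p1,p3,p6},{p3,p4,p6},{p3,p5,p6},{p4,p5,p6}}
  V124={{p4,p5},{p4,p5,p6}} V125={{p4,p5},{p4,p5,p6}} V145={{p5},{p3,p5},{p4,p5},{p5,p6},{p3,p5,p6},{p4,p5,p6}} V245={{p4,p5},{p4,p6},{p3,p4,p6},{p4,p5,p6}} V345={{p1,p6},{p1,p3,p6}}
  V1245={{p4,p5},{p4,p5,p6}}
components per intersection:
  V1: {{p5},{p3,p5},{p4,p5},{p5,p6},{p3,p5,p6},{p4,p5,p6}}
  V2: {{p2},{p4},{p1,p4},{p2,p4},{p3,p4},{p4,p5},{p4,p6},{p3,p4,p6},{p4,p5,p6}}
  V3: {{p1},{p1,p3},{p1,p4},{p1,p6},{p1,p3,p6}}
  V4: {{p3},{p5},{p6},{p1,p3},{p1,p6},{p3,p4},{p3,p5},{p3,p6},{p4,p5},{p4,p6},{p5,p6},{p1,p3,p6},{p3,p4,p6},{p3,p5,p6},{p4,p5,p6}}
  V5: {{p5},{p6},{p1,p6},{p3,p5},{p3,p6},{p4,p5},{p4,p6},{p5,p6},{p1,p3,p6},{p3,p4,p6},{p3,p5,p6},{p4,p5,p6}}
  V12: {{p4,p5},{p4,p5,p6}}
  V14: {{p5},{p3,p5},{p4,p5},{p5,p6},{p3,p5,p6},{p4,p5,p6}}
  V15: {{p5},{p3,p5},{p4,p5},{p5,p6},{p3,p5,p6},{p4,p5,p6}}
  V23: {{p1,p4}}
  V24: {{p3,p4},{p4,p5},{p4,p6},{p3,p4,p6},{p4,p5,p6}}
  V25: {{p4,p5},{p4,p6},{p3,p4,p6},{p4,p5,p6}}
  V34: {{p1,p3},{p1,p6},{p1,p3,p6}}
  V35: {{p1,p6},{p1,p3,p6}}
  V45: {{p5},{p6},{p1,p6},{p3,p5},{p3,p6},{p4,p5},{p4,p6},{p5,p6},{p1,p3,p6},{p3,p4,p6},{p3,p5,p6},{p4,p5,p6}}
  V124: {{p4,p5},{p4,p5,p6}}
  V125: {{p4,p5},{p4,p5,p6}}
  V145: {{p5},{p3,p5},{p4,p5},{p5,p6},{p3,p5,p6},{p4,p5,p6}}
  V245: {{p4,p5},{p4,p6},{p3,p4,p6},{p4,p5,p6}}
  V345: {{p1,p6},{p1,p3,p6}}
  V1245: {{p4,p5},{p4,p5,p6}}
C dims 5,9,5,1; δ0: rk 4, SNF 1^4; δ1: rk 4, SNF 1^4; δ2: rk 1, SNF 1^1
Ȟ^0: (5−4)−0=1 ⇒ Z
Ȟ^1: (9−4)−4=1 ⇒ Z
Ȟ^2: (5−1)−4=0 ⇒ 0

Ȟ^0 ≅ Z, Ȟ^1 ≅ Z, Ȟ^2 ≅ 0


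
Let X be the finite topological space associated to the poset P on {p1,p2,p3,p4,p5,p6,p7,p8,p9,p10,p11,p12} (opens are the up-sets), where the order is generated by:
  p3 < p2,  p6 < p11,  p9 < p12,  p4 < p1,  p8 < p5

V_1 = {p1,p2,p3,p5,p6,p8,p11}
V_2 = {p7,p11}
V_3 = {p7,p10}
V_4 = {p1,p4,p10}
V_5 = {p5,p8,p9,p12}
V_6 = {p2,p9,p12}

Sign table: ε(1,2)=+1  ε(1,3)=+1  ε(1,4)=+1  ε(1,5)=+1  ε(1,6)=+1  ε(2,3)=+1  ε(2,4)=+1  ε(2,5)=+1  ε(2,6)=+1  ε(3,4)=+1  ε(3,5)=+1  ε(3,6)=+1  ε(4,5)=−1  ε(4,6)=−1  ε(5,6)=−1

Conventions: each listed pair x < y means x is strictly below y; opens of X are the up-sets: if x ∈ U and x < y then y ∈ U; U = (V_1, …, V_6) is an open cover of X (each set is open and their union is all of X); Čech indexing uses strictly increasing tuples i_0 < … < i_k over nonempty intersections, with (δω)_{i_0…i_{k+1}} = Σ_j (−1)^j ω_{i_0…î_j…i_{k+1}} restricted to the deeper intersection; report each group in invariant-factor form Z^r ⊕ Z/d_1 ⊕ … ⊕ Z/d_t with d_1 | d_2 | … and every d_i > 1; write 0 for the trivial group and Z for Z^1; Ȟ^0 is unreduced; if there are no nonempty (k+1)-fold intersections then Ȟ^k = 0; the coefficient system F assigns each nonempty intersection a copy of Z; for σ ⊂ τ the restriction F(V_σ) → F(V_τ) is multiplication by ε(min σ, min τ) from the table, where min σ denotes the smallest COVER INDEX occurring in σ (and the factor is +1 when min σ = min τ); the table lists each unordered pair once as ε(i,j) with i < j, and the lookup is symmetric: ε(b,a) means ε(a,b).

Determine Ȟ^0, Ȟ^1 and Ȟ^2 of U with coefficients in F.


nonempty intersections:
  V12={p11} V14={p1} V15={p5,p8} V16={p2} V23={p7} V34={p10} V56={p9,p12}
C dims 6,7; δ0: rk 6, SNF 1^5·2
Ȟ^0: (6−6)−0=0 ⇒ 0
Ȟ^1: (7−0)−6=1 plus torsion [2] ⇒ Z ⊕ Z/2
Ȟ^2: (0−0)−0=0 ⇒ 0

Ȟ^0(U;F) ≅ 0, Ȟ^1(U;F) ≅ Z ⊕ Z/2, Ȟ^2(U;F) ≅ 0


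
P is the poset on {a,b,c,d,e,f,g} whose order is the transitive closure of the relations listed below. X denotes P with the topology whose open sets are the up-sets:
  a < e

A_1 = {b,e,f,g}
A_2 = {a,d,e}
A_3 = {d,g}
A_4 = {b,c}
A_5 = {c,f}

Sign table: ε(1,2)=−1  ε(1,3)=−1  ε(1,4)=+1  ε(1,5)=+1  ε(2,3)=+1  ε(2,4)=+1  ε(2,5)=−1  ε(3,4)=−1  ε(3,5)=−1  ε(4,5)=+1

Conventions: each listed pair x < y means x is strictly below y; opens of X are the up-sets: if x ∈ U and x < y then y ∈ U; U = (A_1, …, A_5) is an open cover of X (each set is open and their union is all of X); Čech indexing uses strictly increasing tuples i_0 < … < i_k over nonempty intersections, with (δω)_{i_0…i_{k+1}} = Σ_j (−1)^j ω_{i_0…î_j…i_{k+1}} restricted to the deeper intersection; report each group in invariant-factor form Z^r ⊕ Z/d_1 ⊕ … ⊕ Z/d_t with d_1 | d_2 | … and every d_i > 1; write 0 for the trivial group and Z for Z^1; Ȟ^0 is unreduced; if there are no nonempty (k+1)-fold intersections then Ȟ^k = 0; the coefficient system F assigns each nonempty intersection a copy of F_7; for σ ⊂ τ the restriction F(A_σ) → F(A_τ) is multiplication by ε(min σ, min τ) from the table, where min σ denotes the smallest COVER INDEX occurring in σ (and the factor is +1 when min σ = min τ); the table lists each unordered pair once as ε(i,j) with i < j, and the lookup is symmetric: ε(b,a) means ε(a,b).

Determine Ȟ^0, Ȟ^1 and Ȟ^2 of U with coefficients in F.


Ȟ^0 ≅ Z/7, Ȟ^1 ≅ Z/7 ⊕ Z/7, Ȟ^2 ≅ 0

intersection data:
  A12={e} A13={g} A14={b} A15={f} A23={d} A45={c}
C dims 5,6; δ0: rk_F7 4
Ȟ^0 = (5 − 4) − 0 = 1, so Ȟ^0 ≅ Z/7
Ȟ^1 = (6 − 0) − 4 = 2, so Ȟ^1 ≅ Z/7 ⊕ Z/7
Ȟ^2 = (0 − 0) − 0 = 0, so Ȟ^2 ≅ 0


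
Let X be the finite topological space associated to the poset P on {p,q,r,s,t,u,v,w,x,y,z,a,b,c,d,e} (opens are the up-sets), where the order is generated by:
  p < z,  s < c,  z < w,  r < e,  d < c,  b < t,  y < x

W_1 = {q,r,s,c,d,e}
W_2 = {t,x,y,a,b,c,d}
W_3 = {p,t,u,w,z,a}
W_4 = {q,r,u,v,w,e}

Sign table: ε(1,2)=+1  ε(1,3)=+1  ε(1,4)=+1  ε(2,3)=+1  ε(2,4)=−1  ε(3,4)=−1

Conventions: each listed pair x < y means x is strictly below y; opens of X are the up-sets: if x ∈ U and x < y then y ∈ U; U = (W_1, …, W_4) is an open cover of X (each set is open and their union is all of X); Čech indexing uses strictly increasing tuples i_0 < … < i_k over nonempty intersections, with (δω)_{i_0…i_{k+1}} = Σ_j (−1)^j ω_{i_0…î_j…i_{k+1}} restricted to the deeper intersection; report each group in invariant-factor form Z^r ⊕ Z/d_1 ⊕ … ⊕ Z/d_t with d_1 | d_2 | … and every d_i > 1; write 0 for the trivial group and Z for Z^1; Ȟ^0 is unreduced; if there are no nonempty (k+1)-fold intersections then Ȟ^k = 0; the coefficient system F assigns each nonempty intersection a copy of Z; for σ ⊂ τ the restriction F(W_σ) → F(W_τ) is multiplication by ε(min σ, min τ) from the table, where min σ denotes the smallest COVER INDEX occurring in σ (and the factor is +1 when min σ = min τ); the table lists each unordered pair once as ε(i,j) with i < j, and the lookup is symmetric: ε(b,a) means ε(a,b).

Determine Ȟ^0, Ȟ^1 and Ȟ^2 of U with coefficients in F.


intersection data:
  W12={c,d} W14={q,r,e} W23={t,a} W34={u,w}
C dims 4,4; δ0: rk 4, SNF 1^3·2
Ȟ^0 = (4 − 4) − 0 = 0, so Ȟ^0 ≅ 0
Ȟ^1 = (4 − 0) − 4 = 0 plus torsion [2], so Ȟ^1 ≅ Z/2
Ȟ^2 = (0 − 0) − 0 = 0, so Ȟ^2 ≅ 0

Ȟ^0(U;F) ≅ 0,  Ȟ^1(U;F) ≅ Z/2,  Ȟ^2(U;F) ≅ 0


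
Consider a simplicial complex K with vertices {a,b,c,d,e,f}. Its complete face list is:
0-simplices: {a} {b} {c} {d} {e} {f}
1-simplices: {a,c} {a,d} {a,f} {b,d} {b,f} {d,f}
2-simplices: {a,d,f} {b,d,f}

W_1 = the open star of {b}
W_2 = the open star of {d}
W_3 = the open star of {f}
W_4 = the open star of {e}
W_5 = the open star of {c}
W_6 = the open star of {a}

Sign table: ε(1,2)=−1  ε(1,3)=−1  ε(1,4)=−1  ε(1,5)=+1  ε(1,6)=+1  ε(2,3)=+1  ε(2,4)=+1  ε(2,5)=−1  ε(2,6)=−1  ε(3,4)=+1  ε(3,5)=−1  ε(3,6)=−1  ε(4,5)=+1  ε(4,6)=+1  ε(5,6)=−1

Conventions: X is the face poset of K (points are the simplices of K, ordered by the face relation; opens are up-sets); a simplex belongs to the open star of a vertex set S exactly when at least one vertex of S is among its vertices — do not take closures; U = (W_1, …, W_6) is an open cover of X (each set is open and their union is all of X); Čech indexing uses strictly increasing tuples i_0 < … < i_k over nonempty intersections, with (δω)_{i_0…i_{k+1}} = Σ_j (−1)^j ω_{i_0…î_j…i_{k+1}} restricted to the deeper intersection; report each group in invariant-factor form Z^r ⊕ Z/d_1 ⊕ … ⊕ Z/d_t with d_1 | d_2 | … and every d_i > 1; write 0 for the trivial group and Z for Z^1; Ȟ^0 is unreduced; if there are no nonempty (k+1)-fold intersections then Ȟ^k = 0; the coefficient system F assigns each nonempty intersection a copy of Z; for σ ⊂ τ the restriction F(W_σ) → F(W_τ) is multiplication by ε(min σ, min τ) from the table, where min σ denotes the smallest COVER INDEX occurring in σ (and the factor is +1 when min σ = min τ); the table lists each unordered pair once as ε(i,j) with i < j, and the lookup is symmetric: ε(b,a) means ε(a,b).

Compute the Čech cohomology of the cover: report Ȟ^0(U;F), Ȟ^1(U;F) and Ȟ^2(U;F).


nonempty intersections:
  W1={{b},{b,d},{b,f},{b,d,f}} W2={{d},{a,d},{b,d},{d,f},{a,d,f},{b,d,f}} W3={{f},{a,f},{b,f},{d,f},{a,d,f},{b,d,f}} W4={{e}} W5={{c},{a,c}} W6={{a},{a,c},{a,d},{a,f},{a,d,f}}
  W12={{b,d},{b,d,f}} W13={{b,f},{b,d,f}} W23={{d,f},{a,d,f},{b,d,f}} W26={{a,d},{a,d,f}} W36={{a,f},{a,d,f}} W56={{a,c}}
  W123={{b,d,f}} W236={{a,d,f}}
C dims 6,6,2; δ0: rk 4, SNF 1^4; δ1: rk 2, SNF 1^2
Ȟ^0: (6−4)−0=2 ⇒ Z^2
Ȟ^1: (6−2)−4=0 ⇒ 0
Ȟ^2: (2−0)−2=0 ⇒ 0

Ȟ^0 ≅ Z^2, Ȟ^1 ≅ 0, Ȟ^2 ≅ 0


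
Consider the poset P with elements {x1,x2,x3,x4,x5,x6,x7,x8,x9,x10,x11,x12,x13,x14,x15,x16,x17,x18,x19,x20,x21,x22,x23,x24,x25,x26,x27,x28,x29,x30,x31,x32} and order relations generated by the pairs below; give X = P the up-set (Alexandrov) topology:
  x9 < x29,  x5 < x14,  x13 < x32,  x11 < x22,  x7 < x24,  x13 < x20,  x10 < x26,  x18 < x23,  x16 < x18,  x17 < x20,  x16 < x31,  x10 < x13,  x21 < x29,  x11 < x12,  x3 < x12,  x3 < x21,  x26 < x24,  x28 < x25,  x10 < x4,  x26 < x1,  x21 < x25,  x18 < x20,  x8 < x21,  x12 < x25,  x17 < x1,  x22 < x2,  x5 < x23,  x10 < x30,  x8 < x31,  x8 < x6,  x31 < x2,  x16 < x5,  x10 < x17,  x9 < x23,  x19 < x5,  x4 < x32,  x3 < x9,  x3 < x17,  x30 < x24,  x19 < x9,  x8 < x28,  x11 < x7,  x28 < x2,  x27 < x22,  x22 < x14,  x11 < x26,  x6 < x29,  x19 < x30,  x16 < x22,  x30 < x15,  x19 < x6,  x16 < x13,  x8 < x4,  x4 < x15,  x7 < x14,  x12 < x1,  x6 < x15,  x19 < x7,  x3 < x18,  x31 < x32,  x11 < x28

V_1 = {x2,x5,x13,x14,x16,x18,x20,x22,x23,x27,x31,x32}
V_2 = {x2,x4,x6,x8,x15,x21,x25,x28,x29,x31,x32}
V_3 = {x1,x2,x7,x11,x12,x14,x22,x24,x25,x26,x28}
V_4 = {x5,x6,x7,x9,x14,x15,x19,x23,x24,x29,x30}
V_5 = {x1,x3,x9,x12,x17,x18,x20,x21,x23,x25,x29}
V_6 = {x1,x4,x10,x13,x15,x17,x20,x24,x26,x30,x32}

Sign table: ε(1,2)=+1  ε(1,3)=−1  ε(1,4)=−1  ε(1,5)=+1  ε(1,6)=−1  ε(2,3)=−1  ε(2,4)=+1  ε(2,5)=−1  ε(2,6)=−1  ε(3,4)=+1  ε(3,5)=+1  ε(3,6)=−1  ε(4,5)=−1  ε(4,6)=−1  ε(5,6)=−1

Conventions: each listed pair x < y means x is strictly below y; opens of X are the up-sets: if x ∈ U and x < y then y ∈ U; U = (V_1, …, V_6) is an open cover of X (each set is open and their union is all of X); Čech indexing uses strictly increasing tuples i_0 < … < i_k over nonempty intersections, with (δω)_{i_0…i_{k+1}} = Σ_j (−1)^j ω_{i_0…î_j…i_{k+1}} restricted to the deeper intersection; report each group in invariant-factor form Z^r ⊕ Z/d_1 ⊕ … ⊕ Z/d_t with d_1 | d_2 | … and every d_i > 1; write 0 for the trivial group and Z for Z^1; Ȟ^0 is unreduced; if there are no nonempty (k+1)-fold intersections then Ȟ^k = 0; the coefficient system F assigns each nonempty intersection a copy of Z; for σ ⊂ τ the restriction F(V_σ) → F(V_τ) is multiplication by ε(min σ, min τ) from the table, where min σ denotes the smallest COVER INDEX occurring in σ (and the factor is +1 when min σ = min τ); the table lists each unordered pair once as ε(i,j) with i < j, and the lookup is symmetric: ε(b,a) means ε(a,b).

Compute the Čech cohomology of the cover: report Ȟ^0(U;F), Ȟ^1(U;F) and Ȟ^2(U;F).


Ȟ^0(U;F) ≅ 0, Ȟ^1(U;F) ≅ Z/2 and Ȟ^2(U;F) ≅ Z

nerve simplices:
  V12={x2,x31,x32} V13={x2,x14,x22} V14={x5,x14,x23} V15={x18,x20,x23} V16={x13,x20,x32} V23={x2,x25,x28} V24={x6,x15,x29} V25={x21,x25,x29} V26={x4,x15,x32} V34={x7,x14,x24} V35={x1,x12,x25} V36={x1,x24,x26} V45={x9,x23,x29} V46={x15,x24,x30} V56={x1,x17,x20}
  V123={x2} V126={x32} V134={x14} V145={x23} V156={x20} V235={x25} V245={x29} V246={x15} V346={x24} V356={x1}
C dims 6,15,10; δ0: rk 6, SNF 1^5·2; δ1: rk 9, SNF 1^9
degree 0: 6−6−0 = 0 → Ȟ^0 ≅ 0
degree 1: 15−9−6 = 0 plus torsion [2] → Ȟ^1 ≅ Z/2
degree 2: 10−0−9 = 1 → Ȟ^2 ≅ Z


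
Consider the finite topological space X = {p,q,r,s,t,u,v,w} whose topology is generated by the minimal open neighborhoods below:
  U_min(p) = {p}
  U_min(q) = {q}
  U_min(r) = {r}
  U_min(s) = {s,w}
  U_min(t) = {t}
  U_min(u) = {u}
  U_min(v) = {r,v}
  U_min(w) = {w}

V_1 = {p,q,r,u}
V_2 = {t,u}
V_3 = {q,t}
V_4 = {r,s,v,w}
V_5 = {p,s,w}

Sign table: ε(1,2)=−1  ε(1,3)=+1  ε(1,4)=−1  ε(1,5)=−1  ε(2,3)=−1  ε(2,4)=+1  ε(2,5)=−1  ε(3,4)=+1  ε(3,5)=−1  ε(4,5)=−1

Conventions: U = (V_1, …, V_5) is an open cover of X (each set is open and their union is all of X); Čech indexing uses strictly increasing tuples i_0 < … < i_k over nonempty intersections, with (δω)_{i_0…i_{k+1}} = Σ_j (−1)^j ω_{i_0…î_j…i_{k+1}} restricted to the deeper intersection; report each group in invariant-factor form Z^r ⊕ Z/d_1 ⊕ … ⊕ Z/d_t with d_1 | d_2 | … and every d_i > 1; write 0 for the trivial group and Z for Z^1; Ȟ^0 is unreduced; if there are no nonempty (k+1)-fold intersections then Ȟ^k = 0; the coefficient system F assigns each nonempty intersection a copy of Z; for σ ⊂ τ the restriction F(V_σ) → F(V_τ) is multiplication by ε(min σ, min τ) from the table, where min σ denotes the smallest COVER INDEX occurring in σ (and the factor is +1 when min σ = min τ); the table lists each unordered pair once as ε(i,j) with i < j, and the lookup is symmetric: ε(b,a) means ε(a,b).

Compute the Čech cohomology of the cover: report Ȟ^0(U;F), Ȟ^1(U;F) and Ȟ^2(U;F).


intersection data:
  V12={u} V13={q} V14={r} V15={p} V23={t} V45={s,w}
C dims 5,6; δ0: rk 5, SNF 1^4·2
Ȟ^0 = (5 − 5) − 0 = 0, so Ȟ^0 ≅ 0
Ȟ^1 = (6 − 0) − 5 = 1 plus torsion [2], so Ȟ^1 ≅ Z ⊕ Z/2
Ȟ^2 = (0 − 0) − 0 = 0, so Ȟ^2 ≅ 0

Ȟ^0 ≅ 0, Ȟ^1 ≅ Z ⊕ Z/2 and Ȟ^2 ≅ 0


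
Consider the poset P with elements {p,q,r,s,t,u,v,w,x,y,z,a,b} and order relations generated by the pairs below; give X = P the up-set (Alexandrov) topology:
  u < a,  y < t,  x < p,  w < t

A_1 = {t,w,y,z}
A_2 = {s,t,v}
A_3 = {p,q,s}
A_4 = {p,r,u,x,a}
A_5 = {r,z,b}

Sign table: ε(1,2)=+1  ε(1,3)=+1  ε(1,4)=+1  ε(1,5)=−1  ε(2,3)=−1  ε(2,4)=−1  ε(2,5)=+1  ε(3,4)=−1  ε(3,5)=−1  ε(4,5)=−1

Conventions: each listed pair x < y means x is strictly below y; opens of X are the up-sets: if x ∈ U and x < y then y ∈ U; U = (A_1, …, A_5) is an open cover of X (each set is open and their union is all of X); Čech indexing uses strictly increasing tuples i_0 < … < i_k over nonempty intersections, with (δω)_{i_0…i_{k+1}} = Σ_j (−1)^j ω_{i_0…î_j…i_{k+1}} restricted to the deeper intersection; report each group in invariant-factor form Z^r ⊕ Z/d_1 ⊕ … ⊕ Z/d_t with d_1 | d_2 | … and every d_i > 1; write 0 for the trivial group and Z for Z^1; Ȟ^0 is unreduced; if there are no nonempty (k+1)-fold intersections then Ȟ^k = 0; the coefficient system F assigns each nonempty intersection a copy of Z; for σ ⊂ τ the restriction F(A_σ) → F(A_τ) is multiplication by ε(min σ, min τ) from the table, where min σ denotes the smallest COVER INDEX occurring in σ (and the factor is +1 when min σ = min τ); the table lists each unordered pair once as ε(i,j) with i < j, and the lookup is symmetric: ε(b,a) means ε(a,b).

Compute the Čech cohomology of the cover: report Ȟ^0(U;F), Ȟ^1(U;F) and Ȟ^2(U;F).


Ȟ^0(U;F) ≅ Z, Ȟ^1(U;F) ≅ Z and Ȟ^2(U;F) ≅ 0

nerve simplices:
  A12={t} A15={z} A23={s} A34={p} A45={r}
C dims 5,5; δ0: rk 4, SNF 1^4
degree 0: 5−4−0 = 1 → Ȟ^0 ≅ Z
degree 1: 5−0−4 = 1 → Ȟ^1 ≅ Z
degree 2: 0−0−0 = 0 → Ȟ^2 ≅ 0


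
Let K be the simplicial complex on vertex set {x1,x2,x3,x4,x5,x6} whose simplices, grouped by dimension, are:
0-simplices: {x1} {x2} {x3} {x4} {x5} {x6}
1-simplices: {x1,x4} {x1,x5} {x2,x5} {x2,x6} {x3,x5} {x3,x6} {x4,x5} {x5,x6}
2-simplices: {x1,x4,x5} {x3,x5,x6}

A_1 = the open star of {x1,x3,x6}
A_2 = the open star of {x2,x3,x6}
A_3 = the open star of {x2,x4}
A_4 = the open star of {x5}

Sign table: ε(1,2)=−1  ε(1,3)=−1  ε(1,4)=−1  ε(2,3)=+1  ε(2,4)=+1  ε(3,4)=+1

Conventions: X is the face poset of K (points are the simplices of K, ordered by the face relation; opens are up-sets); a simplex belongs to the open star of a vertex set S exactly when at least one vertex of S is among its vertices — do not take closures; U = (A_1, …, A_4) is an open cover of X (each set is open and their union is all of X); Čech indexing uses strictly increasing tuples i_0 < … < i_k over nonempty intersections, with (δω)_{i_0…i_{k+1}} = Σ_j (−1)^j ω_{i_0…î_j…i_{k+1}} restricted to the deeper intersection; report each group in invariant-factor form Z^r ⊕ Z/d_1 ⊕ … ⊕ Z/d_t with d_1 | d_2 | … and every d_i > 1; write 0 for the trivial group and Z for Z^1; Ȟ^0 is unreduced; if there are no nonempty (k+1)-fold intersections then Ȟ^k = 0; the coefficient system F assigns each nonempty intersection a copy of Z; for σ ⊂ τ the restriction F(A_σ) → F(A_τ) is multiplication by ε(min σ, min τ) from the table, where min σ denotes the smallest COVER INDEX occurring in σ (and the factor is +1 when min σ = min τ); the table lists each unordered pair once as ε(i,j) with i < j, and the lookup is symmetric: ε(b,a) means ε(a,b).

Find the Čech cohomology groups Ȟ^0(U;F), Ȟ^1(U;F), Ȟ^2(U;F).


Ȟ^0 ≅ Z; Ȟ^1 ≅ 0; Ȟ^2 ≅ Z

nerve of the cover:
  A1={{x1},{x3},{x6},{x1,x4},{x1,x5},{x2,x6},{x3,x5},{x3,x6},{x5,x6},{x1,x4,x5},{x3,x5,x6}} A2={{x2},{x3},{x6},{x2,x5},{x2,x6},{x3,x5},{x3,x6},{x5,x6},{x3,x5,x6}} A3={{x2},{x4},{x1,x4},{x2,x5},{x2,x6},{x4,x5},{x1,x4,x5}} A4={{x5},{x1,x5},{x2,x5},{x3,x5},{x4,x5},{x5,x6},{x1,x4,x5},{x3,x5,x6}}
  A12={{x3},{x6},{x2,x6},{x3,x5},{x3,x6},{x5,x6},{x3,x5,x6}} A13={{x1,x4},{x2,x6},{x1,x4,x5}} A14={{x1,x5},{x3,x5},{x5,x6},{x1,x4,x5},{x3,x5,x6}} A23={{x2},{x2,x5},{x2,x6}} A24={{x2,x5},{x3,x5},{x5,x6},{x3,x5,x6}} A34={{x2,x5},{x4,x5},{x1,x4,x5}}
  A123={{x2,x6}} A124={{x3,x5},{x5,x6},{x3,x5,x6}} A134={{x1,x4,x5}} A234={{x2,x5}}
C dims 4,6,4; δ0: rk 3, SNF 1^3; δ1: rk 3, SNF 1^3
Ȟ^0 = (4 − 3) − 0 = 1, so Ȟ^0 ≅ Z
Ȟ^1 = (6 − 3) − 3 = 0, so Ȟ^1 ≅ 0
Ȟ^2 = (4 − 0) − 3 = 1, so Ȟ^2 ≅ Z
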